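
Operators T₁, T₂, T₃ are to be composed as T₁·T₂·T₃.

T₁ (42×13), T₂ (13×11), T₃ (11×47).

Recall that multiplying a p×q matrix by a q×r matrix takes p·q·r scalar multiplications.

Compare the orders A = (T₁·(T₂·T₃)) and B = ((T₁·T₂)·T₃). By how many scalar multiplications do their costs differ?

Order A = (T₁·(T₂·T₃)): (T₂·T₃): 13×11 by 11×47 → 13×47, cost 13·11·47 = 6721; (T₁·(T₂·T₃)): 42×13 by 13×47 → 42×47, cost 42·13·47 = 25662; cumulative 32383. Total 32383.
Order B = ((T₁·T₂)·T₃): (T₁·T₂): 42×13 by 13×11 → 42×11, cost 42·13·11 = 6006; ((T₁·T₂)·T₃): 42×11 by 11×47 → 42×47, cost 42·11·47 = 21714; cumulative 27720. Total 27720.
Difference: |32383 − 27720| = 4663.

4663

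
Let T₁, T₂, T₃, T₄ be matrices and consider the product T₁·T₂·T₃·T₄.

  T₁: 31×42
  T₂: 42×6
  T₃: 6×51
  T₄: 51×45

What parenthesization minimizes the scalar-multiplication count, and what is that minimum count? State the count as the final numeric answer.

29952

Adjacent pairs: T₁T₂ = 31·42·6 = 7812; T₂T₃ = 42·6·51 = 12852; T₃T₄ = 6·51·45 = 13770.
Length 3: T₁..T₃: k=1: 0+12852+31·42·51=79254; k=2: 7812+0+31·6·51=17298 → min 17298 | T₂..T₄: k=2: 0+13770+42·6·45=25110; k=3: 12852+0+42·51·45=109242 → min 25110.
Length 4: T₁..T₄: k=1: 0+25110+31·42·45=83700; k=2: 7812+13770+31·6·45=29952; k=3: 17298+0+31·51·45=88443 → min 29952.
Optimal parenthesization: ((T₁·T₂)·(T₃·T₄)) with cost 29952.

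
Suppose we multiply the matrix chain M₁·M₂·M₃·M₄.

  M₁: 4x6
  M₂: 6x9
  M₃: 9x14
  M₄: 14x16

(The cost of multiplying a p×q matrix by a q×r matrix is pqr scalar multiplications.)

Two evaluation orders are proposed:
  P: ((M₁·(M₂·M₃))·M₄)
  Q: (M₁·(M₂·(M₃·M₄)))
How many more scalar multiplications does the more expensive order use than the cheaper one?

Order P = ((M₁·(M₂·M₃))·M₄): (M₂·M₃): 6×9 by 9×14 → 6×14, cost 6·9·14 = 756; (M₁·(M₂·M₃)): 4×6 by 6×14 → 4×14, cost 4·6·14 = 336; cumulative 1092; ((M₁·(M₂·M₃))·M₄): 4×14 by 14×16 → 4×16, cost 4·14·16 = 896; cumulative 1988. Total 1988.
Order Q = (M₁·(M₂·(M₃·M₄))): (M₃·M₄): 9×14 by 14×16 → 9×16, cost 9·14·16 = 2016; (M₂·(M₃·M₄)): 6×9 by 9×16 → 6×16, cost 6·9·16 = 864; cumulative 2880; (M₁·(M₂·(M₃·M₄))): 4×6 by 6×16 → 4×16, cost 4·6·16 = 384; cumulative 3264. Total 3264.
Difference: |1988 − 3264| = 1276.

1276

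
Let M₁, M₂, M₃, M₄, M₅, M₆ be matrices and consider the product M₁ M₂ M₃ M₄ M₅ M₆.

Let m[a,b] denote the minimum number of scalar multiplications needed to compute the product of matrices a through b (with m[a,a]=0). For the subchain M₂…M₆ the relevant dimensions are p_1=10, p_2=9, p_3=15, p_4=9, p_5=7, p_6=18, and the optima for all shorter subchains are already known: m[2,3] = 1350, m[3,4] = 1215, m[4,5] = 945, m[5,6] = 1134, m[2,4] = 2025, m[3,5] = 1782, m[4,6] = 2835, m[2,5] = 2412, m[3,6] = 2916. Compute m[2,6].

m[2,6] = min over k∈[2,5] of m[2,k]+m[k+1,6]+p_{1}·p_k·p_{6}.
k=2: 0 + 2916 + 10·9·18 = 4536; k=3: 1350 + 2835 + 10·15·18 = 6885; k=4: 2025 + 1134 + 10·9·18 = 4779; k=5: 2412 + 0 + 10·7·18 = 3672.
Minimum: 3672 at k=5.

3672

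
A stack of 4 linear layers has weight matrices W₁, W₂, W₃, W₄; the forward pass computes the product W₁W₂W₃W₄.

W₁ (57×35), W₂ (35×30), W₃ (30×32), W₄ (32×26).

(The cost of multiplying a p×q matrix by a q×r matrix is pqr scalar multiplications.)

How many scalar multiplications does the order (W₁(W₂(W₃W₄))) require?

(W₃W₄): 30×32 by 32×26 → 30×26, cost 30·32·26 = 24960
(W₂(W₃W₄)): 35×30 by 30×26 → 35×26, cost 35·30·26 = 27300; cumulative 52260
(W₁(W₂(W₃W₄))): 57×35 by 35×26 → 57×26, cost 57·35·26 = 51870; cumulative 104130
Total: 104130 scalar multiplications.

104130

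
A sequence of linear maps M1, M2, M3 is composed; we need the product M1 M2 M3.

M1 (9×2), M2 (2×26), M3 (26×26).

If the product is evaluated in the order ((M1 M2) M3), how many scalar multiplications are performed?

(M1 M2): 9×2 by 2×26 → 9×26, cost 9·2·26 = 468
((M1 M2) M3): 9×26 by 26×26 → 9×26, cost 9·26·26 = 6084; cumulative 6552
Total: 6552 scalar multiplications.

6552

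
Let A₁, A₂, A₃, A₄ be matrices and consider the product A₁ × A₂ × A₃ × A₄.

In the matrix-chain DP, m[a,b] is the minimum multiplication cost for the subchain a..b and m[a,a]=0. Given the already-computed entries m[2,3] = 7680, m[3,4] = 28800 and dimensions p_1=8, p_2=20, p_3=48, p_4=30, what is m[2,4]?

m[2,4] = min over k∈[2,3] of m[2,k]+m[k+1,4]+p_{1}·p_k·p_{4}.
k=2: 0 + 28800 + 8·20·30 = 33600; k=3: 7680 + 0 + 8·48·30 = 19200.
Minimum: 19200 at k=3.

19200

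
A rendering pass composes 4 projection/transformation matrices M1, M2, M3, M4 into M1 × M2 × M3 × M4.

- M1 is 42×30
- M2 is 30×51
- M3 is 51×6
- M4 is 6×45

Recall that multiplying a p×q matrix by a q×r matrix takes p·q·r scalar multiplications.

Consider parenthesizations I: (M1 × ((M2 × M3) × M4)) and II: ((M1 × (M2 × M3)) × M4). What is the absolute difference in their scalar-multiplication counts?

Order I = (M1 × ((M2 × M3) × M4)): (M2 × M3): 30×51 by 51×6 → 30×6, cost 30·51·6 = 9180; ((M2 × M3) × M4): 30×6 by 6×45 → 30×45, cost 30·6·45 = 8100; cumulative 17280; (M1 × ((M2 × M3) × M4)): 42×30 by 30×45 → 42×45, cost 42·30·45 = 56700; cumulative 73980. Total 73980.
Order II = ((M1 × (M2 × M3)) × M4): (M2 × M3): 30×51 by 51×6 → 30×6, cost 30·51·6 = 9180; (M1 × (M2 × M3)): 42×30 by 30×6 → 42×6, cost 42·30·6 = 7560; cumulative 16740; ((M1 × (M2 × M3)) × M4): 42×6 by 6×45 → 42×45, cost 42·6·45 = 11340; cumulative 28080. Total 28080.
Difference: |73980 − 28080| = 45900.

45900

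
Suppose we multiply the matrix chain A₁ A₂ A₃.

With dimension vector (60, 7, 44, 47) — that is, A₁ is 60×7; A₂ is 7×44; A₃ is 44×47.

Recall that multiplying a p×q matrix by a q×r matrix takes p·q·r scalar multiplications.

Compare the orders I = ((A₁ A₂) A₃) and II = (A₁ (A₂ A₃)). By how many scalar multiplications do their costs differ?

108344

Order I = ((A₁ A₂) A₃): (A₁ A₂): 60×7 by 7×44 → 60×44, cost 60·7·44 = 18480; ((A₁ A₂) A₃): 60×44 by 44×47 → 60×47, cost 60·44·47 = 124080; cumulative 142560. Total 142560.
Order II = (A₁ (A₂ A₃)): (A₂ A₃): 7×44 by 44×47 → 7×47, cost 7·44·47 = 14476; (A₁ (A₂ A₃)): 60×7 by 7×47 → 60×47, cost 60·7·47 = 19740; cumulative 34216. Total 34216.
Difference: |142560 − 34216| = 108344.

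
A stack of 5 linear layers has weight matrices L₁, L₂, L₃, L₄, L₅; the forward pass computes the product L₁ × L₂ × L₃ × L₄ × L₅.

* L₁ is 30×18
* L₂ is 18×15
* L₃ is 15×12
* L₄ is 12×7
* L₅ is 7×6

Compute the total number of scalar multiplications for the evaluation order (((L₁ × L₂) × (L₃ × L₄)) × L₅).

(L₁ × L₂): 30×18 by 18×15 → 30×15, cost 30·18·15 = 8100
(L₃ × L₄): 15×12 by 12×7 → 15×7, cost 15·12·7 = 1260
((L₁ × L₂) × (L₃ × L₄)): 30×15 by 15×7 → 30×7, cost 30·15·7 = 3150; cumulative 12510
(((L₁ × L₂) × (L₃ × L₄)) × L₅): 30×7 by 7×6 → 30×6, cost 30·7·6 = 1260; cumulative 13770
Total: 13770 scalar multiplications.

13770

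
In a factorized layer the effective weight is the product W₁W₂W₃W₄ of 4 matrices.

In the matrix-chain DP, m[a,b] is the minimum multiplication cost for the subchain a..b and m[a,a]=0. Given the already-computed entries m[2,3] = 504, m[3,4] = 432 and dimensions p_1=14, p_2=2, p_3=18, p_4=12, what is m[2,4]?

m[2,4] = min over k∈[2,3] of m[2,k]+m[k+1,4]+p_{1}·p_k·p_{4}.
k=2: 0 + 432 + 14·2·12 = 768; k=3: 504 + 0 + 14·18·12 = 3528.
Minimum: 768 at k=2.

768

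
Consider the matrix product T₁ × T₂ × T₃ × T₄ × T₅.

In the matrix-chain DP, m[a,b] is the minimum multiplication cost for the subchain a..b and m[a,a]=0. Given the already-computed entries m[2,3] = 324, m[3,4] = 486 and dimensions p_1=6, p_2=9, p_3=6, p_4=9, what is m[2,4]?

m[2,4] = min over k∈[2,3] of m[2,k]+m[k+1,4]+p_{1}·p_k·p_{4}.
k=2: 0 + 486 + 6·9·9 = 972; k=3: 324 + 0 + 6·6·9 = 648.
Minimum: 648 at k=3.

648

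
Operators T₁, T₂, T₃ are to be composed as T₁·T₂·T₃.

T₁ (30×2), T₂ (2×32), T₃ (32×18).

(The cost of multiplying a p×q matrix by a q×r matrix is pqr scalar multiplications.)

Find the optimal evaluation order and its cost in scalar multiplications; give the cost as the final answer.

(T₁·(T₂·T₃)): cost 2232.
((T₁·T₂)·T₃): cost 19200.
Optimal: (T₁·(T₂·T₃)) with cost 2232.

2232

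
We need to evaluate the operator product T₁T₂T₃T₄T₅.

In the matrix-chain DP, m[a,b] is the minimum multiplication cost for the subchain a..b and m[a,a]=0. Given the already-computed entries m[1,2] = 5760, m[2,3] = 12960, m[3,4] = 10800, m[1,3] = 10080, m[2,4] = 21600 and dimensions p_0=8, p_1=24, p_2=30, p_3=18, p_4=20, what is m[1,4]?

12960

m[1,4] = min over k∈[1,3] of m[1,k]+m[k+1,4]+p_{0}·p_k·p_{4}.
k=1: 0 + 21600 + 8·24·20 = 25440; k=2: 5760 + 10800 + 8·30·20 = 21360; k=3: 10080 + 0 + 8·18·20 = 12960.
Minimum: 12960 at k=3.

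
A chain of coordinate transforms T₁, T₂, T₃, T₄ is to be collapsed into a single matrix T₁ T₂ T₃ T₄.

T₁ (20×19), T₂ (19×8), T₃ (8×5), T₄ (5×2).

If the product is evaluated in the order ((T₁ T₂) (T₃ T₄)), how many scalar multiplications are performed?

(T₁ T₂): 20×19 by 19×8 → 20×8, cost 20·19·8 = 3040
(T₃ T₄): 8×5 by 5×2 → 8×2, cost 8·5·2 = 80
((T₁ T₂) (T₃ T₄)): 20×8 by 8×2 → 20×2, cost 20·8·2 = 320; cumulative 3440
Total: 3440 scalar multiplications.

3440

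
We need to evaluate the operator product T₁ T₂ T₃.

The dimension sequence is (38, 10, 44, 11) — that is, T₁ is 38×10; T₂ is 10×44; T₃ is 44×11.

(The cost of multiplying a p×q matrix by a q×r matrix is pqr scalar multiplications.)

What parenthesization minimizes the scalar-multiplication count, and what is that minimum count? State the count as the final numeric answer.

(T₁ (T₂ T₃)): cost 9020.
((T₁ T₂) T₃): cost 35112.
Optimal: (T₁ (T₂ T₃)) with cost 9020.

9020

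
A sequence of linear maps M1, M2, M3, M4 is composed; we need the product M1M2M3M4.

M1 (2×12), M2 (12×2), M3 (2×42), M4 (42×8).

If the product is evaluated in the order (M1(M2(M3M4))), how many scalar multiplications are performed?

1056

(M3M4): 2×42 by 42×8 → 2×8, cost 2·42·8 = 672
(M2(M3M4)): 12×2 by 2×8 → 12×8, cost 12·2·8 = 192; cumulative 864
(M1(M2(M3M4))): 2×12 by 12×8 → 2×8, cost 2·12·8 = 192; cumulative 1056
Total: 1056 scalar multiplications.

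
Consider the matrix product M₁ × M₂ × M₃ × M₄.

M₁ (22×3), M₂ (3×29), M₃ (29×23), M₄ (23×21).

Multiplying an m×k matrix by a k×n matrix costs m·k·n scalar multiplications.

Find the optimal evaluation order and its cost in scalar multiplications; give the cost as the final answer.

Adjacent pairs: M₁M₂ = 22·3·29 = 1914; M₂M₃ = 3·29·23 = 2001; M₃M₄ = 29·23·21 = 14007.
Length 3: M₁..M₃: k=1: 0+2001+22·3·23=3519; k=2: 1914+0+22·29·23=16588 → min 3519 | M₂..M₄: k=2: 0+14007+3·29·21=15834; k=3: 2001+0+3·23·21=3450 → min 3450.
Length 4: M₁..M₄: k=1: 0+3450+22·3·21=4836; k=2: 1914+14007+22·29·21=29319; k=3: 3519+0+22·23·21=14145 → min 4836.
Optimal parenthesization: (M₁ × ((M₂ × M₃) × M₄)) with cost 4836.

4836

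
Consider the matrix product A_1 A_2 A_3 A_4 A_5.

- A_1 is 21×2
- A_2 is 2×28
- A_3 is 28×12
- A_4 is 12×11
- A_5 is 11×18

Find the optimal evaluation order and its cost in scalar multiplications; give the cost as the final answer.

Adjacent pairs: A_1A_2 = 21·2·28 = 1176; A_2A_3 = 2·28·12 = 672; A_3A_4 = 28·12·11 = 3696; A_4A_5 = 12·11·18 = 2376.
Length 3: A_1..A_3: k=1: 0+672+21·2·12=1176; k=2: 1176+0+21·28·12=8232 → min 1176 | A_2..A_4: k=2: 0+3696+2·28·11=4312; k=3: 672+0+2·12·11=936 → min 936 | A_3..A_5: k=3: 0+2376+28·12·18=8424; k=4: 3696+0+28·11·18=9240 → min 8424.
Length 4: A_1..A_4: k=1: 0+936+21·2·11=1398; k=2: 1176+3696+21·28·11=11340; k=3: 1176+0+21·12·11=3948 → min 1398 | A_2..A_5: k=2: 0+8424+2·28·18=9432; k=3: 672+2376+2·12·18=3480; k=4: 936+0+2·11·18=1332 → min 1332.
Length 5: A_1..A_5: k=1: 0+1332+21·2·18=2088; k=2: 1176+8424+21·28·18=20184; k=3: 1176+2376+21·12·18=8088; k=4: 1398+0+21·11·18=5556 → min 2088.
Optimal parenthesization: (A_1 (((A_2 A_3) A_4) A_5)) with cost 2088.

2088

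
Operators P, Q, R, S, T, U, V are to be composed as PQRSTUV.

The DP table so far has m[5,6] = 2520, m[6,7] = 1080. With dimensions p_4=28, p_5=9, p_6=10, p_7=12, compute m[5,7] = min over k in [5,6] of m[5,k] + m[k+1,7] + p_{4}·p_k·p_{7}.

4104

m[5,7] = min over k∈[5,6] of m[5,k]+m[k+1,7]+p_{4}·p_k·p_{7}.
k=5: 0 + 1080 + 28·9·12 = 4104; k=6: 2520 + 0 + 28·10·12 = 5880.
Minimum: 4104 at k=5.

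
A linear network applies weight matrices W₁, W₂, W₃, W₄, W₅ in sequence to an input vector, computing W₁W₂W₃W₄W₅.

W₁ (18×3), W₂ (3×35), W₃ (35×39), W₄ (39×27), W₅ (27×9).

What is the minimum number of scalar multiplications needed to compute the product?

8469

Adjacent pairs: W₁W₂ = 18·3·35 = 1890; W₂W₃ = 3·35·39 = 4095; W₃W₄ = 35·39·27 = 36855; W₄W₅ = 39·27·9 = 9477.
Length 3: W₁..W₃: k=1: 0+4095+18·3·39=6201; k=2: 1890+0+18·35·39=26460 → min 6201 | W₂..W₄: k=2: 0+36855+3·35·27=39690; k=3: 4095+0+3·39·27=7254 → min 7254 | W₃..W₅: k=3: 0+9477+35·39·9=21762; k=4: 36855+0+35·27·9=45360 → min 21762.
Length 4: W₁..W₄: k=1: 0+7254+18·3·27=8712; k=2: 1890+36855+18·35·27=55755; k=3: 6201+0+18·39·27=25155 → min 8712 | W₂..W₅: k=2: 0+21762+3·35·9=22707; k=3: 4095+9477+3·39·9=14625; k=4: 7254+0+3·27·9=7983 → min 7983.
Length 5: W₁..W₅: k=1: 0+7983+18·3·9=8469; k=2: 1890+21762+18·35·9=29322; k=3: 6201+9477+18·39·9=21996; k=4: 8712+0+18·27·9=13086 → min 8469.
Optimal order: (W₁(((W₂W₃)W₄)W₅)) with cost 8469.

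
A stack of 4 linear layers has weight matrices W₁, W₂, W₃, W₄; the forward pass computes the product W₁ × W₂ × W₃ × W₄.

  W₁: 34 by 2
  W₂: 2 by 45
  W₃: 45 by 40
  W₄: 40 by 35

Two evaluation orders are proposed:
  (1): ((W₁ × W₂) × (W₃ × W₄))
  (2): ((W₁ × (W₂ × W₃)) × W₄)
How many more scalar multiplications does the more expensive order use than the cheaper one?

Order (1) = ((W₁ × W₂) × (W₃ × W₄)): (W₁ × W₂): 34×2 by 2×45 → 34×45, cost 34·2·45 = 3060; (W₃ × W₄): 45×40 by 40×35 → 45×35, cost 45·40·35 = 63000; ((W₁ × W₂) × (W₃ × W₄)): 34×45 by 45×35 → 34×35, cost 34·45·35 = 53550; cumulative 119610. Total 119610.
Order (2) = ((W₁ × (W₂ × W₃)) × W₄): (W₂ × W₃): 2×45 by 45×40 → 2×40, cost 2·45·40 = 3600; (W₁ × (W₂ × W₃)): 34×2 by 2×40 → 34×40, cost 34·2·40 = 2720; cumulative 6320; ((W₁ × (W₂ × W₃)) × W₄): 34×40 by 40×35 → 34×35, cost 34·40·35 = 47600; cumulative 53920. Total 53920.
Difference: |119610 − 53920| = 65690.

65690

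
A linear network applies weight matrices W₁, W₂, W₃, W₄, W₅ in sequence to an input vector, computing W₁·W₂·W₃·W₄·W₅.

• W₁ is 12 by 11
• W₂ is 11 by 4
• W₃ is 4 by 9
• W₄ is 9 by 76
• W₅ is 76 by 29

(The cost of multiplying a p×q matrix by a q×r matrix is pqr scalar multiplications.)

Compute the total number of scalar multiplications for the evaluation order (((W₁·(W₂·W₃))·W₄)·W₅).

(W₂·W₃): 11×4 by 4×9 → 11×9, cost 11·4·9 = 396
(W₁·(W₂·W₃)): 12×11 by 11×9 → 12×9, cost 12·11·9 = 1188; cumulative 1584
((W₁·(W₂·W₃))·W₄): 12×9 by 9×76 → 12×76, cost 12·9·76 = 8208; cumulative 9792
(((W₁·(W₂·W₃))·W₄)·W₅): 12×76 by 76×29 → 12×29, cost 12·76·29 = 26448; cumulative 36240
Total: 36240 scalar multiplications.

36240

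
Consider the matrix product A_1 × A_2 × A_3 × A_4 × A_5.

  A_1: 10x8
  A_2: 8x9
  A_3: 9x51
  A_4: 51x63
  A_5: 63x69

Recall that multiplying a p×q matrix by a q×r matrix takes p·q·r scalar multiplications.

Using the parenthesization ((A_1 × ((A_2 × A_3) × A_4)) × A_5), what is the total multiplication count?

77886

(A_2 × A_3): 8×9 by 9×51 → 8×51, cost 8·9·51 = 3672
((A_2 × A_3) × A_4): 8×51 by 51×63 → 8×63, cost 8·51·63 = 25704; cumulative 29376
(A_1 × ((A_2 × A_3) × A_4)): 10×8 by 8×63 → 10×63, cost 10·8·63 = 5040; cumulative 34416
((A_1 × ((A_2 × A_3) × A_4)) × A_5): 10×63 by 63×69 → 10×69, cost 10·63·69 = 43470; cumulative 77886
Total: 77886 scalar multiplications.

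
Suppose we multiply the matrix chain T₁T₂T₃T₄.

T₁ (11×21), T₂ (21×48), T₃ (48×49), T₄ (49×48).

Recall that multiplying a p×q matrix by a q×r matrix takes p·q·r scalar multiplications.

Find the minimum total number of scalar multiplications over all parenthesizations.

Adjacent pairs: T₁T₂ = 11·21·48 = 11088; T₂T₃ = 21·48·49 = 49392; T₃T₄ = 48·49·48 = 112896.
Length 3: T₁..T₃: k=1: 0+49392+11·21·49=60711; k=2: 11088+0+11·48·49=36960 → min 36960 | T₂..T₄: k=2: 0+112896+21·48·48=161280; k=3: 49392+0+21·49·48=98784 → min 98784.
Length 4: T₁..T₄: k=1: 0+98784+11·21·48=109872; k=2: 11088+112896+11·48·48=149328; k=3: 36960+0+11·49·48=62832 → min 62832.
Optimal order: (((T₁T₂)T₃)T₄) with cost 62832.

62832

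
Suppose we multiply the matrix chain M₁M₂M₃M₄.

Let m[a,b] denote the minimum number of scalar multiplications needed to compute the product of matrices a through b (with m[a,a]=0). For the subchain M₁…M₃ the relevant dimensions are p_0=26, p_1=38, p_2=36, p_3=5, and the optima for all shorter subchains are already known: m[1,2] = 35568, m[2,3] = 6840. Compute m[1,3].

11780

m[1,3] = min over k∈[1,2] of m[1,k]+m[k+1,3]+p_{0}·p_k·p_{3}.
k=1: 0 + 6840 + 26·38·5 = 11780; k=2: 35568 + 0 + 26·36·5 = 40248.
Minimum: 11780 at k=1.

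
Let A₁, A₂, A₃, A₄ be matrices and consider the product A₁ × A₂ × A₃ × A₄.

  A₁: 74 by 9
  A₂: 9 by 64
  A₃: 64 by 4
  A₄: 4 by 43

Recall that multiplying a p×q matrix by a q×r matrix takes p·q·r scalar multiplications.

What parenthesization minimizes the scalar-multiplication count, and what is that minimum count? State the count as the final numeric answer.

17696

Adjacent pairs: A₁A₂ = 74·9·64 = 42624; A₂A₃ = 9·64·4 = 2304; A₃A₄ = 64·4·43 = 11008.
Length 3: A₁..A₃: k=1: 0+2304+74·9·4=4968; k=2: 42624+0+74·64·4=61568 → min 4968 | A₂..A₄: k=2: 0+11008+9·64·43=35776; k=3: 2304+0+9·4·43=3852 → min 3852.
Length 4: A₁..A₄: k=1: 0+3852+74·9·43=32490; k=2: 42624+11008+74·64·43=257280; k=3: 4968+0+74·4·43=17696 → min 17696.
Optimal parenthesization: ((A₁ × (A₂ × A₃)) × A₄) with cost 17696.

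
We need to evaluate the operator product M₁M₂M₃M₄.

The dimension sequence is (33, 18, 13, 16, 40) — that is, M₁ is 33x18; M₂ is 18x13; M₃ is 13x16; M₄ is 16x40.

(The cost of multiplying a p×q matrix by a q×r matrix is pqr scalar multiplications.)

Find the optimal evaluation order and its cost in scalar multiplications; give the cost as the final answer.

33202

Adjacent pairs: M₁M₂ = 33·18·13 = 7722; M₂M₃ = 18·13·16 = 3744; M₃M₄ = 13·16·40 = 8320.
Length 3: M₁..M₃: k=1: 0+3744+33·18·16=13248; k=2: 7722+0+33·13·16=14586 → min 13248 | M₂..M₄: k=2: 0+8320+18·13·40=17680; k=3: 3744+0+18·16·40=15264 → min 15264.
Length 4: M₁..M₄: k=1: 0+15264+33·18·40=39024; k=2: 7722+8320+33·13·40=33202; k=3: 13248+0+33·16·40=34368 → min 33202.
Optimal parenthesization: ((M₁M₂)(M₃M₄)) with cost 33202.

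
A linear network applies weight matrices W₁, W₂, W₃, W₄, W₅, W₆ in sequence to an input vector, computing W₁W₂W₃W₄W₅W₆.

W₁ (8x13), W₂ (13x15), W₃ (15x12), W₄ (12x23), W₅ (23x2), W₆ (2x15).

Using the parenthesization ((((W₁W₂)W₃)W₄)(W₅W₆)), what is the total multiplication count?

(W₁W₂): 8×13 by 13×15 → 8×15, cost 8·13·15 = 1560
((W₁W₂)W₃): 8×15 by 15×12 → 8×12, cost 8·15·12 = 1440; cumulative 3000
(((W₁W₂)W₃)W₄): 8×12 by 12×23 → 8×23, cost 8·12·23 = 2208; cumulative 5208
(W₅W₆): 23×2 by 2×15 → 23×15, cost 23·2·15 = 690
((((W₁W₂)W₃)W₄)(W₅W₆)): 8×23 by 23×15 → 8×15, cost 8·23·15 = 2760; cumulative 8658
Total: 8658 scalar multiplications.

8658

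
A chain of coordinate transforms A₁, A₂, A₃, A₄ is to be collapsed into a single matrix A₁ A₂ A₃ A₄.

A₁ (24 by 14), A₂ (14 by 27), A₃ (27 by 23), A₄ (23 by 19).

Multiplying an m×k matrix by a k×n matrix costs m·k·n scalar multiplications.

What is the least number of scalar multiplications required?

21196

Adjacent pairs: A₁A₂ = 24·14·27 = 9072; A₂A₃ = 14·27·23 = 8694; A₃A₄ = 27·23·19 = 11799.
Length 3: A₁..A₃: k=1: 0+8694+24·14·23=16422; k=2: 9072+0+24·27·23=23976 → min 16422 | A₂..A₄: k=2: 0+11799+14·27·19=18981; k=3: 8694+0+14·23·19=14812 → min 14812.
Length 4: A₁..A₄: k=1: 0+14812+24·14·19=21196; k=2: 9072+11799+24·27·19=33183; k=3: 16422+0+24·23·19=26910 → min 21196.
Optimal order: (A₁ ((A₂ A₃) A₄)) with cost 21196.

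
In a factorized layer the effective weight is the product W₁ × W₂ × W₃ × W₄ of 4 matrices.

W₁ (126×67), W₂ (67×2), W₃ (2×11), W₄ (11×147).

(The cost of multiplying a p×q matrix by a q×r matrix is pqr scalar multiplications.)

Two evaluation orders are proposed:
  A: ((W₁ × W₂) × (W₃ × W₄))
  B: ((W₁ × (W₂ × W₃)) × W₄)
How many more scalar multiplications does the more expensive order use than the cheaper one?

Order A = ((W₁ × W₂) × (W₃ × W₄)): (W₁ × W₂): 126×67 by 67×2 → 126×2, cost 126·67·2 = 16884; (W₃ × W₄): 2×11 by 11×147 → 2×147, cost 2·11·147 = 3234; ((W₁ × W₂) × (W₃ × W₄)): 126×2 by 2×147 → 126×147, cost 126·2·147 = 37044; cumulative 57162. Total 57162.
Order B = ((W₁ × (W₂ × W₃)) × W₄): (W₂ × W₃): 67×2 by 2×11 → 67×11, cost 67·2·11 = 1474; (W₁ × (W₂ × W₃)): 126×67 by 67×11 → 126×11, cost 126·67·11 = 92862; cumulative 94336; ((W₁ × (W₂ × W₃)) × W₄): 126×11 by 11×147 → 126×147, cost 126·11·147 = 203742; cumulative 298078. Total 298078.
Difference: |57162 − 298078| = 240916.

240916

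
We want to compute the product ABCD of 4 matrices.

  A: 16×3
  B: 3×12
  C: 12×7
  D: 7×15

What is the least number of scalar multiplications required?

1287

Adjacent pairs: AB = 16·3·12 = 576; BC = 3·12·7 = 252; CD = 12·7·15 = 1260.
Length 3: A..C: k=1: 0+252+16·3·7=588; k=2: 576+0+16·12·7=1920 → min 588 | B..D: k=2: 0+1260+3·12·15=1800; k=3: 252+0+3·7·15=567 → min 567.
Length 4: A..D: k=1: 0+567+16·3·15=1287; k=2: 576+1260+16·12·15=4716; k=3: 588+0+16·7·15=2268 → min 1287.
Optimal order: (A((BC)D)) with cost 1287.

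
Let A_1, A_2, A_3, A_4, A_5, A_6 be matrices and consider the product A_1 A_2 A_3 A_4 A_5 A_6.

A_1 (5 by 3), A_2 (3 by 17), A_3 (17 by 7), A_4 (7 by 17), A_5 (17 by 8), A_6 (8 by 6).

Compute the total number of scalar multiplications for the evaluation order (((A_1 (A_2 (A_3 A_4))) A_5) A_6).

4065

(A_3 A_4): 17×7 by 7×17 → 17×17, cost 17·7·17 = 2023
(A_2 (A_3 A_4)): 3×17 by 17×17 → 3×17, cost 3·17·17 = 867; cumulative 2890
(A_1 (A_2 (A_3 A_4))): 5×3 by 3×17 → 5×17, cost 5·3·17 = 255; cumulative 3145
((A_1 (A_2 (A_3 A_4))) A_5): 5×17 by 17×8 → 5×8, cost 5·17·8 = 680; cumulative 3825
(((A_1 (A_2 (A_3 A_4))) A_5) A_6): 5×8 by 8×6 → 5×6, cost 5·8·6 = 240; cumulative 4065
Total: 4065 scalar multiplications.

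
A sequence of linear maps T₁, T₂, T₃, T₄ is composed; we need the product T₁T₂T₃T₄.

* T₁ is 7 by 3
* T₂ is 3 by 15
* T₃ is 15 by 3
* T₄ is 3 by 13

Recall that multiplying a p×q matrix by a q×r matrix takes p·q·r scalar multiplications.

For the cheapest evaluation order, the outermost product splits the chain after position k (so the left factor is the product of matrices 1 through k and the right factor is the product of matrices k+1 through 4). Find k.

3

Adjacent pairs: T₁T₂ = 7·3·15 = 315; T₂T₃ = 3·15·3 = 135; T₃T₄ = 15·3·13 = 585.
Length 3: T₁..T₃: k=1: 0+135+7·3·3=198; k=2: 315+0+7·15·3=630 → min 198 | T₂..T₄: k=2: 0+585+3·15·13=1170; k=3: 135+0+3·3·13=252 → min 252.
Top-level splits: k=1: (T₁..T₁)·(T₂..T₄) → 0+252+7·3·13 = 525; k=2: (T₁..T₂)·(T₃..T₄) → 315+585+7·15·13 = 2265; k=3: (T₁..T₃)·(T₄..T₄) → 198+0+7·3·13 = 471.
Best split is after T₃, i.e. k = 3.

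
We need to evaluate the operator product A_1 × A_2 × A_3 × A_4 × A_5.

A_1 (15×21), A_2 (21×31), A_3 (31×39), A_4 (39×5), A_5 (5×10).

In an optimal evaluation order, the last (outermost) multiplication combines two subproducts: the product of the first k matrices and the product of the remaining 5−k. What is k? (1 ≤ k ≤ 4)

4

Adjacent pairs: A_1A_2 = 15·21·31 = 9765; A_2A_3 = 21·31·39 = 25389; A_3A_4 = 31·39·5 = 6045; A_4A_5 = 39·5·10 = 1950.
Length 3: A_1..A_3: k=1: 0+25389+15·21·39=37674; k=2: 9765+0+15·31·39=27900 → min 27900 | A_2..A_4: k=2: 0+6045+21·31·5=9300; k=3: 25389+0+21·39·5=29484 → min 9300 | A_3..A_5: k=3: 0+1950+31·39·10=14040; k=4: 6045+0+31·5·10=7595 → min 7595.
Length 4: A_1..A_4: k=1: 0+9300+15·21·5=10875; k=2: 9765+6045+15·31·5=18135; k=3: 27900+0+15·39·5=30825 → min 10875 | A_2..A_5: k=2: 0+7595+21·31·10=14105; k=3: 25389+1950+21·39·10=35529; k=4: 9300+0+21·5·10=10350 → min 10350.
Top-level splits: k=1: (A_1..A_1)·(A_2..A_5) → 0+10350+15·21·10 = 13500; k=2: (A_1..A_2)·(A_3..A_5) → 9765+7595+15·31·10 = 22010; k=3: (A_1..A_3)·(A_4..A_5) → 27900+1950+15·39·10 = 35700; k=4: (A_1..A_4)·(A_5..A_5) → 10875+0+15·5·10 = 11625.
Best split is after A_4, i.e. k = 4.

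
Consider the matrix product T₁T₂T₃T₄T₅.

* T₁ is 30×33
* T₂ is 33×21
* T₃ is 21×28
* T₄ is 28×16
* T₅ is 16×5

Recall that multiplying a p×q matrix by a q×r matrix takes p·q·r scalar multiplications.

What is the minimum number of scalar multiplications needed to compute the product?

13595

Adjacent pairs: T₁T₂ = 30·33·21 = 20790; T₂T₃ = 33·21·28 = 19404; T₃T₄ = 21·28·16 = 9408; T₄T₅ = 28·16·5 = 2240.
Length 3: T₁..T₃: k=1: 0+19404+30·33·28=47124; k=2: 20790+0+30·21·28=38430 → min 38430 | T₂..T₄: k=2: 0+9408+33·21·16=20496; k=3: 19404+0+33·28·16=34188 → min 20496 | T₃..T₅: k=3: 0+2240+21·28·5=5180; k=4: 9408+0+21·16·5=11088 → min 5180.
Length 4: T₁..T₄: k=1: 0+20496+30·33·16=36336; k=2: 20790+9408+30·21·16=40278; k=3: 38430+0+30·28·16=51870 → min 36336 | T₂..T₅: k=2: 0+5180+33·21·5=8645; k=3: 19404+2240+33·28·5=26264; k=4: 20496+0+33·16·5=23136 → min 8645.
Length 5: T₁..T₅: k=1: 0+8645+30·33·5=13595; k=2: 20790+5180+30·21·5=29120; k=3: 38430+2240+30·28·5=44870; k=4: 36336+0+30·16·5=38736 → min 13595.
Optimal order: (T₁(T₂(T₃(T₄T₅)))) with cost 13595.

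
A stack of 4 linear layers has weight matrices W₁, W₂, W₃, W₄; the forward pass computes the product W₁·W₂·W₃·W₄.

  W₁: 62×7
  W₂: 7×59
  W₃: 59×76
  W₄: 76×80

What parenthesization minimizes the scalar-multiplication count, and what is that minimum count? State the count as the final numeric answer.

Adjacent pairs: W₁W₂ = 62·7·59 = 25606; W₂W₃ = 7·59·76 = 31388; W₃W₄ = 59·76·80 = 358720.
Length 3: W₁..W₃: k=1: 0+31388+62·7·76=64372; k=2: 25606+0+62·59·76=303614 → min 64372 | W₂..W₄: k=2: 0+358720+7·59·80=391760; k=3: 31388+0+7·76·80=73948 → min 73948.
Length 4: W₁..W₄: k=1: 0+73948+62·7·80=108668; k=2: 25606+358720+62·59·80=676966; k=3: 64372+0+62·76·80=441332 → min 108668.
Optimal parenthesization: (W₁·((W₂·W₃)·W₄)) with cost 108668.

108668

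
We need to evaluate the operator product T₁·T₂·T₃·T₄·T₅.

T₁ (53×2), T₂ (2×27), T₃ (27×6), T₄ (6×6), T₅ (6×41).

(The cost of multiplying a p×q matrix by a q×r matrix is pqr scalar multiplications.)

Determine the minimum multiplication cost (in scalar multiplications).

5234

Adjacent pairs: T₁T₂ = 53·2·27 = 2862; T₂T₃ = 2·27·6 = 324; T₃T₄ = 27·6·6 = 972; T₄T₅ = 6·6·41 = 1476.
Length 3: T₁..T₃: k=1: 0+324+53·2·6=960; k=2: 2862+0+53·27·6=11448 → min 960 | T₂..T₄: k=2: 0+972+2·27·6=1296; k=3: 324+0+2·6·6=396 → min 396 | T₃..T₅: k=3: 0+1476+27·6·41=8118; k=4: 972+0+27·6·41=7614 → min 7614.
Length 4: T₁..T₄: k=1: 0+396+53·2·6=1032; k=2: 2862+972+53·27·6=12420; k=3: 960+0+53·6·6=2868 → min 1032 | T₂..T₅: k=2: 0+7614+2·27·41=9828; k=3: 324+1476+2·6·41=2292; k=4: 396+0+2·6·41=888 → min 888.
Length 5: T₁..T₅: k=1: 0+888+53·2·41=5234; k=2: 2862+7614+53·27·41=69147; k=3: 960+1476+53·6·41=15474; k=4: 1032+0+53·6·41=14070 → min 5234.
Optimal order: (T₁·(((T₂·T₃)·T₄)·T₅)) with cost 5234.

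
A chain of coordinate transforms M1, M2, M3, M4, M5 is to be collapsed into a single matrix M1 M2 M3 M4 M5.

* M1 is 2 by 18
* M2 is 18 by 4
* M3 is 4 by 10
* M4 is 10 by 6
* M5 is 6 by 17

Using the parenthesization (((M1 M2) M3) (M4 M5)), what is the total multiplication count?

(M1 M2): 2×18 by 18×4 → 2×4, cost 2·18·4 = 144
((M1 M2) M3): 2×4 by 4×10 → 2×10, cost 2·4·10 = 80; cumulative 224
(M4 M5): 10×6 by 6×17 → 10×17, cost 10·6·17 = 1020
(((M1 M2) M3) (M4 M5)): 2×10 by 10×17 → 2×17, cost 2·10·17 = 340; cumulative 1584
Total: 1584 scalar multiplications.

1584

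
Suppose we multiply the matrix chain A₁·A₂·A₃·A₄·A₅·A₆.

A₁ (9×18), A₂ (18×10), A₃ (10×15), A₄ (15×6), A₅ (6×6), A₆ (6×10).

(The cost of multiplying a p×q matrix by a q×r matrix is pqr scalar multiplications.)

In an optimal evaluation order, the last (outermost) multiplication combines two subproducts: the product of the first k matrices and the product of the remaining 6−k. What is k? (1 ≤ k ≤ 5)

5

Adjacent pairs: A₁A₂ = 9·18·10 = 1620; A₂A₃ = 18·10·15 = 2700; A₃A₄ = 10·15·6 = 900; A₄A₅ = 15·6·6 = 540; A₅A₆ = 6·6·10 = 360.
Length 3: A₁..A₃: k=1: 0+2700+9·18·15=5130; k=2: 1620+0+9·10·15=2970 → min 2970 | A₂..A₄: k=2: 0+900+18·10·6=1980; k=3: 2700+0+18·15·6=4320 → min 1980 | A₃..A₅: k=3: 0+540+10·15·6=1440; k=4: 900+0+10·6·6=1260 → min 1260 | A₄..A₆: k=4: 0+360+15·6·10=1260; k=5: 540+0+15·6·10=1440 → min 1260.
Length 4: A₁..A₄: k=1: 0+1980+9·18·6=2952; k=2: 1620+900+9·10·6=3060; k=3: 2970+0+9·15·6=3780 → min 2952 | A₂..A₅: k=2: 0+1260+18·10·6=2340; k=3: 2700+540+18·15·6=4860; k=4: 1980+0+18·6·6=2628 → min 2340 | A₃..A₆: k=3: 0+1260+10·15·10=2760; k=4: 900+360+10·6·10=1860; k=5: 1260+0+10·6·10=1860 → min 1860.
Length 5: A₁..A₅: k=1: 0+2340+9·18·6=3312; k=2: 1620+1260+9·10·6=3420; k=3: 2970+540+9·15·6=4320; k=4: 2952+0+9·6·6=3276 → min 3276 | A₂..A₆: k=2: 0+1860+18·10·10=3660; k=3: 2700+1260+18·15·10=6660; k=4: 1980+360+18·6·10=3420; k=5: 2340+0+18·6·10=3420 → min 3420.
Top-level splits: k=1: (A₁..A₁)·(A₂..A₆) → 0+3420+9·18·10 = 5040; k=2: (A₁..A₂)·(A₃..A₆) → 1620+1860+9·10·10 = 4380; k=3: (A₁..A₃)·(A₄..A₆) → 2970+1260+9·15·10 = 5580; k=4: (A₁..A₄)·(A₅..A₆) → 2952+360+9·6·10 = 3852; k=5: (A₁..A₅)·(A₆..A₆) → 3276+0+9·6·10 = 3816.
Best split is after A₅, i.e. k = 5.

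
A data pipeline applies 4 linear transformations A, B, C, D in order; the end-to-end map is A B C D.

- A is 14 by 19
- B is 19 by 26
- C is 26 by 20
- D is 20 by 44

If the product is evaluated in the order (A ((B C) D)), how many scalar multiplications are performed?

38304

(B C): 19×26 by 26×20 → 19×20, cost 19·26·20 = 9880
((B C) D): 19×20 by 20×44 → 19×44, cost 19·20·44 = 16720; cumulative 26600
(A ((B C) D)): 14×19 by 19×44 → 14×44, cost 14·19·44 = 11704; cumulative 38304
Total: 38304 scalar multiplications.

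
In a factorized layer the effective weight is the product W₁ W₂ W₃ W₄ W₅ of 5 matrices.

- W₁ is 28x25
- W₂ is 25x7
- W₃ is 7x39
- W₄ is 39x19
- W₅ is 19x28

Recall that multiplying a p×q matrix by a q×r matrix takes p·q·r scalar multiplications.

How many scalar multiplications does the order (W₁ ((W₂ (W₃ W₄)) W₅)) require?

(W₃ W₄): 7×39 by 39×19 → 7×19, cost 7·39·19 = 5187
(W₂ (W₃ W₄)): 25×7 by 7×19 → 25×19, cost 25·7·19 = 3325; cumulative 8512
((W₂ (W₃ W₄)) W₅): 25×19 by 19×28 → 25×28, cost 25·19·28 = 13300; cumulative 21812
(W₁ ((W₂ (W₃ W₄)) W₅)): 28×25 by 25×28 → 28×28, cost 28·25·28 = 19600; cumulative 41412
Total: 41412 scalar multiplications.

41412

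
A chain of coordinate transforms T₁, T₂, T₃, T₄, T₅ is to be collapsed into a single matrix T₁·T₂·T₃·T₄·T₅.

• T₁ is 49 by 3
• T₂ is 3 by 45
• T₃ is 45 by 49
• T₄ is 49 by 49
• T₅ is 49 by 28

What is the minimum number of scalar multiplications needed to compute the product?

22050

Adjacent pairs: T₁T₂ = 49·3·45 = 6615; T₂T₃ = 3·45·49 = 6615; T₃T₄ = 45·49·49 = 108045; T₄T₅ = 49·49·28 = 67228.
Length 3: T₁..T₃: k=1: 0+6615+49·3·49=13818; k=2: 6615+0+49·45·49=114660 → min 13818 | T₂..T₄: k=2: 0+108045+3·45·49=114660; k=3: 6615+0+3·49·49=13818 → min 13818 | T₃..T₅: k=3: 0+67228+45·49·28=128968; k=4: 108045+0+45·49·28=169785 → min 128968.
Length 4: T₁..T₄: k=1: 0+13818+49·3·49=21021; k=2: 6615+108045+49·45·49=222705; k=3: 13818+0+49·49·49=131467 → min 21021 | T₂..T₅: k=2: 0+128968+3·45·28=132748; k=3: 6615+67228+3·49·28=77959; k=4: 13818+0+3·49·28=17934 → min 17934.
Length 5: T₁..T₅: k=1: 0+17934+49·3·28=22050; k=2: 6615+128968+49·45·28=197323; k=3: 13818+67228+49·49·28=148274; k=4: 21021+0+49·49·28=88249 → min 22050.
Optimal order: (T₁·(((T₂·T₃)·T₄)·T₅)) with cost 22050.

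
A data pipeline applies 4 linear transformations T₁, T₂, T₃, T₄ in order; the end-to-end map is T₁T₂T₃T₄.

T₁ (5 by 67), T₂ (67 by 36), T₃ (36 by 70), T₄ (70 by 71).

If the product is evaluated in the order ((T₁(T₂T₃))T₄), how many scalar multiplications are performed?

(T₂T₃): 67×36 by 36×70 → 67×70, cost 67·36·70 = 168840
(T₁(T₂T₃)): 5×67 by 67×70 → 5×70, cost 5·67·70 = 23450; cumulative 192290
((T₁(T₂T₃))T₄): 5×70 by 70×71 → 5×71, cost 5·70·71 = 24850; cumulative 217140
Total: 217140 scalar multiplications.

217140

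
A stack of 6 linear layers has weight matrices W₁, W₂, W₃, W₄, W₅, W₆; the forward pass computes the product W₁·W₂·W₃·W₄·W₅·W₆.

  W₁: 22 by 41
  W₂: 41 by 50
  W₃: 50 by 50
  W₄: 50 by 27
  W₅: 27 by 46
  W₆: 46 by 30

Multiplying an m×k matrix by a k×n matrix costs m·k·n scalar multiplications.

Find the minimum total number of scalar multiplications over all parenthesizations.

184880

Adjacent pairs: W₁W₂ = 22·41·50 = 45100; W₂W₃ = 41·50·50 = 102500; W₃W₄ = 50·50·27 = 67500; W₄W₅ = 50·27·46 = 62100; W₅W₆ = 27·46·30 = 37260.
Length 3: W₁..W₃: k=1: 0+102500+22·41·50=147600; k=2: 45100+0+22·50·50=100100 → min 100100 | W₂..W₄: k=2: 0+67500+41·50·27=122850; k=3: 102500+0+41·50·27=157850 → min 122850 | W₃..W₅: k=3: 0+62100+50·50·46=177100; k=4: 67500+0+50·27·46=129600 → min 129600 | W₄..W₆: k=4: 0+37260+50·27·30=77760; k=5: 62100+0+50·46·30=131100 → min 77760.
Length 4: W₁..W₄: k=1: 0+122850+22·41·27=147204; k=2: 45100+67500+22·50·27=142300; k=3: 100100+0+22·50·27=129800 → min 129800 | W₂..W₅: k=2: 0+129600+41·50·46=223900; k=3: 102500+62100+41·50·46=258900; k=4: 122850+0+41·27·46=173772 → min 173772 | W₃..W₆: k=3: 0+77760+50·50·30=152760; k=4: 67500+37260+50·27·30=145260; k=5: 129600+0+50·46·30=198600 → min 145260.
Length 5: W₁..W₅: k=1: 0+173772+22·41·46=215264; k=2: 45100+129600+22·50·46=225300; k=3: 100100+62100+22·50·46=212800; k=4: 129800+0+22·27·46=157124 → min 157124 | W₂..W₆: k=2: 0+145260+41·50·30=206760; k=3: 102500+77760+41·50·30=241760; k=4: 122850+37260+41·27·30=193320; k=5: 173772+0+41·46·30=230352 → min 193320.
Length 6: W₁..W₆: k=1: 0+193320+22·41·30=220380; k=2: 45100+145260+22·50·30=223360; k=3: 100100+77760+22·50·30=210860; k=4: 129800+37260+22·27·30=184880; k=5: 157124+0+22·46·30=187484 → min 184880.
Optimal order: ((((W₁·W₂)·W₃)·W₄)·(W₅·W₆)) with cost 184880.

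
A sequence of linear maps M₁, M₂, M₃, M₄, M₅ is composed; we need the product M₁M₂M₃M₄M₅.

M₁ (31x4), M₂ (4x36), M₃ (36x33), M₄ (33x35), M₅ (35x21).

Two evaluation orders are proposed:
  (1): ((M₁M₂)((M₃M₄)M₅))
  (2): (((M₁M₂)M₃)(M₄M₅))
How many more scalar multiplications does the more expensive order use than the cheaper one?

8910

Order (1) = ((M₁M₂)((M₃M₄)M₅)): (M₁M₂): 31×4 by 4×36 → 31×36, cost 31·4·36 = 4464; (M₃M₄): 36×33 by 33×35 → 36×35, cost 36·33·35 = 41580; ((M₃M₄)M₅): 36×35 by 35×21 → 36×21, cost 36·35·21 = 26460; cumulative 68040; ((M₁M₂)((M₃M₄)M₅)): 31×36 by 36×21 → 31×21, cost 31·36·21 = 23436; cumulative 95940. Total 95940.
Order (2) = (((M₁M₂)M₃)(M₄M₅)): (M₁M₂): 31×4 by 4×36 → 31×36, cost 31·4·36 = 4464; ((M₁M₂)M₃): 31×36 by 36×33 → 31×33, cost 31·36·33 = 36828; cumulative 41292; (M₄M₅): 33×35 by 35×21 → 33×21, cost 33·35·21 = 24255; (((M₁M₂)M₃)(M₄M₅)): 31×33 by 33×21 → 31×21, cost 31·33·21 = 21483; cumulative 87030. Total 87030.
Difference: |95940 − 87030| = 8910.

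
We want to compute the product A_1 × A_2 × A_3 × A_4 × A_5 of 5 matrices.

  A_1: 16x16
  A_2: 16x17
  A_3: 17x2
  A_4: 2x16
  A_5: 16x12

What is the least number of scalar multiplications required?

Adjacent pairs: A_1A_2 = 16·16·17 = 4352; A_2A_3 = 16·17·2 = 544; A_3A_4 = 17·2·16 = 544; A_4A_5 = 2·16·12 = 384.
Length 3: A_1..A_3: k=1: 0+544+16·16·2=1056; k=2: 4352+0+16·17·2=4896 → min 1056 | A_2..A_4: k=2: 0+544+16·17·16=4896; k=3: 544+0+16·2·16=1056 → min 1056 | A_3..A_5: k=3: 0+384+17·2·12=792; k=4: 544+0+17·16·12=3808 → min 792.
Length 4: A_1..A_4: k=1: 0+1056+16·16·16=5152; k=2: 4352+544+16·17·16=9248; k=3: 1056+0+16·2·16=1568 → min 1568 | A_2..A_5: k=2: 0+792+16·17·12=4056; k=3: 544+384+16·2·12=1312; k=4: 1056+0+16·16·12=4128 → min 1312.
Length 5: A_1..A_5: k=1: 0+1312+16·16·12=4384; k=2: 4352+792+16·17·12=8408; k=3: 1056+384+16·2·12=1824; k=4: 1568+0+16·16·12=4640 → min 1824.
Optimal order: ((A_1 × (A_2 × A_3)) × (A_4 × A_5)) with cost 1824.

1824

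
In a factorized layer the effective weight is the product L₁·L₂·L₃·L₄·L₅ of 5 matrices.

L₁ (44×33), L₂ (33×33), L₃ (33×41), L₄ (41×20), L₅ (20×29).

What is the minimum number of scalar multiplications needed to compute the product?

Adjacent pairs: L₁L₂ = 44·33·33 = 47916; L₂L₃ = 33·33·41 = 44649; L₃L₄ = 33·41·20 = 27060; L₄L₅ = 41·20·29 = 23780.
Length 3: L₁..L₃: k=1: 0+44649+44·33·41=104181; k=2: 47916+0+44·33·41=107448 → min 104181 | L₂..L₄: k=2: 0+27060+33·33·20=48840; k=3: 44649+0+33·41·20=71709 → min 48840 | L₃..L₅: k=3: 0+23780+33·41·29=63017; k=4: 27060+0+33·20·29=46200 → min 46200.
Length 4: L₁..L₄: k=1: 0+48840+44·33·20=77880; k=2: 47916+27060+44·33·20=104016; k=3: 104181+0+44·41·20=140261 → min 77880 | L₂..L₅: k=2: 0+46200+33·33·29=77781; k=3: 44649+23780+33·41·29=107666; k=4: 48840+0+33·20·29=67980 → min 67980.
Length 5: L₁..L₅: k=1: 0+67980+44·33·29=110088; k=2: 47916+46200+44·33·29=136224; k=3: 104181+23780+44·41·29=180277; k=4: 77880+0+44·20·29=103400 → min 103400.
Optimal order: ((L₁·(L₂·(L₃·L₄)))·L₅) with cost 103400.

103400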